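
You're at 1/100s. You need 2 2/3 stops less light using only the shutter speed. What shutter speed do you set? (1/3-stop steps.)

1/640s

Shutter speed: 1/100 → 1/125 → 1/160 → 1/200 → 1/250 → 1/320 → 1/400 → 1/500 → 1/640 — 2 2/3 stops faster (darker).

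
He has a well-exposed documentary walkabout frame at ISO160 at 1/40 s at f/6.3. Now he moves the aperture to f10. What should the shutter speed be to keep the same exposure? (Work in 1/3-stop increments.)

Aperture: f/6.3 → f/7.1 → f/8 → f/9 → f/10 — 1 1/3 stops narrower (darker).
Need 1 1/3 stops brighter from the shutter speed: 1/40 → 1/30 → 1/25 → 1/20 → 1/15.

1/15s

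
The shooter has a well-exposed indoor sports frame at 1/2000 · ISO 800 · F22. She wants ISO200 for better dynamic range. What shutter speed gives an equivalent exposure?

1/500s

ISO: 800 → 400 → 200 — 2 stops lower (darker).
Need 2 stops brighter from the shutter speed: 1/2000 → 1/1000 → 1/500.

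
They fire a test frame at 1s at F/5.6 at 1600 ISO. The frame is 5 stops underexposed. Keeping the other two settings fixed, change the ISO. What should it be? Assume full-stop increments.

ISO 51200

Underexposed by 5 stops → need 5 stops brighter.
ISO: 1600 → 3200 → 6400 → 12800 → 25600 → 51200.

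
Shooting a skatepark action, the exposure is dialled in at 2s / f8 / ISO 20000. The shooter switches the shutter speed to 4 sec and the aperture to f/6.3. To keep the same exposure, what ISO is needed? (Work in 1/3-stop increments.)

Shutter speed: 2 → 2.5 → 3.2 → 4 — 1 stop slower (brighter).
Aperture: f/8 → f/7.1 → f/6.3 — 2/3 stop larger aperture (brighter).
Net change so far: 1 2/3 stops brighter. Offset with the ISO: 20000 → 16000 → 12800 → 10000 → 8000 → 6400.

ISO 6400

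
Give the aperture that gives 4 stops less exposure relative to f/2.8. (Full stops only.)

f/11

Aperture: f/2.8 → f/4 → f/5.6 → f/8 → f/11 — 4 stops stopped down (darker).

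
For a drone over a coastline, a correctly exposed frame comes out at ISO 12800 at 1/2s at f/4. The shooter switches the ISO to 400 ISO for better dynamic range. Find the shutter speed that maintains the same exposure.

ISO: 12800 → 6400 → 3200 → 1600 → 800 → 400 — 5 stops lower (darker).
Need 5 stops brighter from the shutter speed: 1/2 → 1 → 2 → 4 → 8 → 15.

15 s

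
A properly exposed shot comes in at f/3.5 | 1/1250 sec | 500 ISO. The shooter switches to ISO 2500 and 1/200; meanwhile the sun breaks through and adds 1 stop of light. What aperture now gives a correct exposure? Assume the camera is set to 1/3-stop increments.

Scene light: 1 stop brighter.
ISO: 500 → 640 → 800 → 1000 → 1250 → 1600 → 2000 → 2500 — 2 1/3 stops raised (brighter).
Shutter speed: 1/1250 → 1/1000 → 1/800 → 1/640 → 1/500 → 1/400 → 1/320 → 1/250 → 1/200 — 2 2/3 stops slower (brighter).
Net so far: 6 stops brighter. Aperture: f/3.5 → f/4 → f/4.5 → f/5 → f/5.6 → f/6.3 → f/7.1 → f/8 → f/9 → f/10 → f/11 → f/13 → f/14 → f/16 → f/18 → f/20 → f/22 → f/25 → f/29.

f/29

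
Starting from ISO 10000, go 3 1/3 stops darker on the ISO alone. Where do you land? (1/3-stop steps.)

ISO 1000

ISO: 10000 → 8000 → 6400 → 5000 → 4000 → 3200 → 2500 → 2000 → 1600 → 1250 → 1000 — 3 1/3 stops lower (darker).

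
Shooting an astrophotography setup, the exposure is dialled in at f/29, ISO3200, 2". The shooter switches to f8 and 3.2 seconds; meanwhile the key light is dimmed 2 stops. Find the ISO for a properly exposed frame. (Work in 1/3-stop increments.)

Scene light: 2 stops darker.
Aperture: f/29 → f/25 → f/22 → f/20 → f/18 → f/16 → f/14 → f/13 → f/11 → f/10 → f/9 → f/8 — 3 2/3 stops larger aperture (brighter).
Shutter speed: 2 → 2.5 → 3.2 — 2/3 stop slower (brighter).
Net so far: 2 1/3 stops brighter. ISO: 3200 → 2500 → 2000 → 1600 → 1250 → 1000 → 800 → 640.

ISO 640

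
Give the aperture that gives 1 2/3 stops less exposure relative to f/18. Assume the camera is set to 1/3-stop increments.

Aperture: f/18 → f/20 → f/22 → f/25 → f/29 → f/32 — 1 2/3 stops stopped down (darker).

f/32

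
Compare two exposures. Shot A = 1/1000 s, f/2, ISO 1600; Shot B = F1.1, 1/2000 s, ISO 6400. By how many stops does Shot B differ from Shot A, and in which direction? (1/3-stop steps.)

2 2/3 stops brighter

Aperture: f/2 → f/1.8 → f/1.6 → f/1.4 → f/1.2 → f/1.1 — 1 2/3 stops wider (brighter).
Shutter speed: 1/1000 → 1/1250 → 1/1600 → 1/2000 — 1 stop faster (darker).
ISO: 1600 → 2000 → 2500 → 3200 → 4000 → 5000 → 6400 — 2 stops raised (brighter).
Net: +1 2/3 −1 +2 = +2 2/3 stops.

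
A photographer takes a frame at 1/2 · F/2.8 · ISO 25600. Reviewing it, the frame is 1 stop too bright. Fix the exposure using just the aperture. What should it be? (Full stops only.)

Overexposed by 1 stop → need 1 stop darker.
Aperture: f/2.8 → f/4.

f/4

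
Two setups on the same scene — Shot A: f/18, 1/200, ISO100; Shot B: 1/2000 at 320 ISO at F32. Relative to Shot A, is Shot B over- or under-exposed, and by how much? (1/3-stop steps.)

3 1/3 stops darker

Aperture: f/18 → f/20 → f/22 → f/25 → f/29 → f/32 — 1 2/3 stops smaller aperture (darker).
Shutter speed: 1/200 → 1/250 → 1/320 → 1/400 → 1/500 → 1/640 → 1/800 → 1/1000 → 1/1250 → 1/1600 → 1/2000 — 3 1/3 stops shorter (darker).
ISO: 100 → 125 → 160 → 200 → 250 → 320 — 1 2/3 stops higher (brighter).
Net: −1 2/3 −3 1/3 +1 2/3 = −3 1/3 stops.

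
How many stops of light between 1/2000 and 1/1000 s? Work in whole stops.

1 stop

1/2000 → 1/1000 — count the steps: 1 stop.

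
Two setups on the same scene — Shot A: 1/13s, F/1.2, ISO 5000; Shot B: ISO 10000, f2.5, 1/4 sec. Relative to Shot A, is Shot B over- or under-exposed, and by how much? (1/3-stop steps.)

Aperture: f/1.2 → f/1.4 → f/1.6 → f/1.8 → f/2 → f/2.2 → f/2.5 — 2 stops narrower (darker).
Shutter speed: 1/13 → 1/10 → 1/8 → 1/6 → 1/5 → 1/4 — 1 2/3 stops longer (brighter).
ISO: 5000 → 6400 → 8000 → 10000 — 1 stop raised (brighter).
Net: −2 +1 2/3 +1 = +2/3 stops.

2/3 stop brighter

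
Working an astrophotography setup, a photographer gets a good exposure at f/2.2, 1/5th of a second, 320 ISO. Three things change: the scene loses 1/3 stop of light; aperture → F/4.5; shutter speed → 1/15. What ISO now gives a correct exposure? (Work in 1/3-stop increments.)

Scene light: 1/3 stop darker.
Aperture: f/2.2 → f/2.5 → f/2.8 → f/3.2 → f/3.5 → f/4 → f/4.5 — 2 stops smaller aperture (darker).
Shutter speed: 1/5 → 1/6 → 1/8 → 1/10 → 1/13 → 1/15 — 1 2/3 stops shorter (darker).
Net so far: 4 stops darker. ISO: 320 → 400 → 500 → 640 → 800 → 1000 → 1250 → 1600 → 2000 → 2500 → 3200 → 4000 → 5000.

ISO 5000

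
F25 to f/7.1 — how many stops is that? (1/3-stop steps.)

3 2/3 stops

f/25 → f/22 → f/20 → f/18 → f/16 → f/14 → f/13 → f/11 → f/10 → f/9 → f/8 → f/7.1 — count the steps: 11 third-stops = 3 2/3 stops.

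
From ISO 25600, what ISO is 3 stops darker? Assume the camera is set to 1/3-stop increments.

ISO 3200

ISO: 25600 → 20000 → 16000 → 12800 → 10000 → 8000 → 6400 → 5000 → 4000 → 3200 — 3 stops dropped (darker).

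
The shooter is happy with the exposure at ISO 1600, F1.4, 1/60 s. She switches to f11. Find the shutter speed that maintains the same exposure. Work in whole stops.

1 s

Aperture: f/1.4 → f/2 → f/2.8 → f/4 → f/5.6 → f/8 → f/11 — 6 stops smaller aperture (darker).
Need 6 stops brighter from the shutter speed: 1/60 → 1/30 → 1/15 → 1/8 → 1/4 → 1/2 → 1.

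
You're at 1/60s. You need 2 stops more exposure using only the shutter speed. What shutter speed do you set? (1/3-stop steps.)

Shutter speed: 1/60 → 1/50 → 1/40 → 1/30 → 1/25 → 1/20 → 1/15 — 2 stops longer (brighter).

1/15s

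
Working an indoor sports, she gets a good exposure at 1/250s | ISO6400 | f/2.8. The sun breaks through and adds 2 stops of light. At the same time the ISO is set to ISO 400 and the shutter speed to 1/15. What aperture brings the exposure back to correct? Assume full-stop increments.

f/5.6

Scene light: 2 stops brighter.
ISO: 6400 → 3200 → 1600 → 800 → 400 — 4 stops dropped (darker).
Shutter speed: 1/250 → 1/125 → 1/60 → 1/30 → 1/15 — 4 stops slower (brighter).
Net so far: 2 stops brighter. Aperture: f/2.8 → f/4 → f/5.6.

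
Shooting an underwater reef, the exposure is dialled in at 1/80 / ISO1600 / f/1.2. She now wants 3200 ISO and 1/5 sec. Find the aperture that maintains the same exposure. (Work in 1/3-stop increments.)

f/7.1

ISO: 1600 → 2000 → 2500 → 3200 — 1 stop raised (brighter).
Shutter speed: 1/80 → 1/60 → 1/50 → 1/40 → 1/30 → 1/25 → 1/20 → 1/15 → 1/13 → 1/10 → 1/8 → 1/6 → 1/5 — 4 stops slower (brighter).
Net change so far: 5 stops brighter. Offset with the aperture: f/1.2 → f/1.4 → f/1.6 → f/1.8 → f/2 → f/2.2 → f/2.5 → f/2.8 → f/3.2 → f/3.5 → f/4 → f/4.5 → f/5 → f/5.6 → f/6.3 → f/7.1.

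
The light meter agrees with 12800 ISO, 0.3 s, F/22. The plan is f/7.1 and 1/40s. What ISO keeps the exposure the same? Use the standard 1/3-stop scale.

ISO 16000

Aperture: f/22 → f/20 → f/18 → f/16 → f/14 → f/13 → f/11 → f/10 → f/9 → f/8 → f/7.1 — 3 1/3 stops opened up (brighter).
Shutter speed: 0.3 → 1/4 → 1/5 → 1/6 → 1/8 → 1/10 → 1/13 → 1/15 → 1/20 → 1/25 → 1/30 → 1/40 — 3 2/3 stops shorter (darker).
Net change so far: 1/3 stop darker. Offset with the ISO: 12800 → 16000.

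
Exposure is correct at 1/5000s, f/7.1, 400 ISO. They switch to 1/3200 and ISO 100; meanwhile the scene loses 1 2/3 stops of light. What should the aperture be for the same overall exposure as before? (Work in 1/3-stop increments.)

f/2.5

Scene light: 1 2/3 stops darker.
Shutter speed: 1/5000 → 1/4000 → 1/3200 — 2/3 stop longer (brighter).
ISO: 400 → 320 → 250 → 200 → 160 → 125 → 100 — 2 stops dropped (darker).
Net so far: 3 stops darker. Aperture: f/7.1 → f/6.3 → f/5.6 → f/5 → f/4.5 → f/4 → f/3.5 → f/3.2 → f/2.8 → f/2.5.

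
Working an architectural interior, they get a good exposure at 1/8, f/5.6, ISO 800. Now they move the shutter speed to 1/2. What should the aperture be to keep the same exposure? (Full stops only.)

f/11

Shutter speed: 1/8 → 1/4 → 1/2 — 2 stops slower (brighter).
Need 2 stops darker from the aperture: f/5.6 → f/8 → f/11.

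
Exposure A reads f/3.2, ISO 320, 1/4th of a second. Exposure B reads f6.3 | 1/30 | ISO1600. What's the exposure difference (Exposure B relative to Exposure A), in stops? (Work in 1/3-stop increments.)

2 2/3 stops darker

Aperture: f/3.2 → f/3.5 → f/4 → f/4.5 → f/5 → f/5.6 → f/6.3 — 2 stops stopped down (darker).
Shutter speed: 1/4 → 1/5 → 1/6 → 1/8 → 1/10 → 1/13 → 1/15 → 1/20 → 1/25 → 1/30 — 3 stops faster (darker).
ISO: 320 → 400 → 500 → 640 → 800 → 1000 → 1250 → 1600 — 2 1/3 stops raised (brighter).
Net: −2 −3 +2 1/3 = −2 2/3 stops.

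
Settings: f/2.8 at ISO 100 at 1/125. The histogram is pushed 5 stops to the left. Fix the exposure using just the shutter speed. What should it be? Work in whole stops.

Underexposed by 5 stops → need 5 stops brighter.
Shutter speed: 1/125 → 1/60 → 1/30 → 1/15 → 1/8 → 1/4.

1/4s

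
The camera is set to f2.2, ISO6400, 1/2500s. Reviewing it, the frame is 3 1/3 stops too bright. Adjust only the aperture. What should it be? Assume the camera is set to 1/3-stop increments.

Overexposed by 3 1/3 stops → need 3 1/3 stops darker.
Aperture: f/2.2 → f/2.5 → f/2.8 → f/3.2 → f/3.5 → f/4 → f/4.5 → f/5 → f/5.6 → f/6.3 → f/7.1.

f/7.1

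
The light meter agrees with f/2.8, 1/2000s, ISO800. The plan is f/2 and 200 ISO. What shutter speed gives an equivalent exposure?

Aperture: f/2.8 → f/2 — 1 stop opened up (brighter).
ISO: 800 → 400 → 200 — 2 stops lower (darker).
Net change so far: 1 stop darker. Offset with the shutter speed: 1/2000 → 1/1000.

1/1000s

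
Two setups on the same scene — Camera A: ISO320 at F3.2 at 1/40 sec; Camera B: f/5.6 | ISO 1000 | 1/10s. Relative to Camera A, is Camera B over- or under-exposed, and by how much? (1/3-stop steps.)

2 stops brighter

Aperture: f/3.2 → f/3.5 → f/4 → f/4.5 → f/5 → f/5.6 — 1 2/3 stops smaller aperture (darker).
Shutter speed: 1/40 → 1/30 → 1/25 → 1/20 → 1/15 → 1/13 → 1/10 — 2 stops slower (brighter).
ISO: 320 → 400 → 500 → 640 → 800 → 1000 — 1 2/3 stops higher (brighter).
Net: −1 2/3 +2 +1 2/3 = +2 stops.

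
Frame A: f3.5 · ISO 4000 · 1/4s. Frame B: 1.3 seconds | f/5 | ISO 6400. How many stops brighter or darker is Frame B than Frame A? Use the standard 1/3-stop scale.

Aperture: f/3.5 → f/4 → f/4.5 → f/5 — 1 stop narrower (darker).
Shutter speed: 1/4 → 0.3 → 0.4 → 0.5 → 0.6 → 0.8 → 1 → 1.3 — 2 1/3 stops longer (brighter).
ISO: 4000 → 5000 → 6400 — 2/3 stop raised (brighter).
Net: −1 +2 1/3 +2/3 = +2 stops.

2 stops brighter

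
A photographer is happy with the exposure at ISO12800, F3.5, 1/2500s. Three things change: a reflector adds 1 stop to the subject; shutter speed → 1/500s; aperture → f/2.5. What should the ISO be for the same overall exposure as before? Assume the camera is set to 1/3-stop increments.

ISO 640

Scene light: 1 stop brighter.
Shutter speed: 1/2500 → 1/2000 → 1/1600 → 1/1250 → 1/1000 → 1/800 → 1/640 → 1/500 — 2 1/3 stops longer (brighter).
Aperture: f/3.5 → f/3.2 → f/2.8 → f/2.5 — 1 stop opened up (brighter).
Net so far: 4 1/3 stops brighter. ISO: 12800 → 10000 → 8000 → 6400 → 5000 → 4000 → 3200 → 2500 → 2000 → 1600 → 1250 → 1000 → 800 → 640.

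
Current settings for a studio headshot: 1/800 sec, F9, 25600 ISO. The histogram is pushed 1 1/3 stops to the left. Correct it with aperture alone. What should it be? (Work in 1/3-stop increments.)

f/5.6

Underexposed by 1 1/3 stops → need 1 1/3 stops brighter.
Aperture: f/9 → f/8 → f/7.1 → f/6.3 → f/5.6.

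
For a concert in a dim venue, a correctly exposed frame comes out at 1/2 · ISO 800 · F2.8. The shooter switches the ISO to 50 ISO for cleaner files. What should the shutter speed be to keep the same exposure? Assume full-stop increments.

ISO: 800 → 400 → 200 → 100 → 50 — 4 stops lower (darker).
Need 4 stops brighter from the shutter speed: 1/2 → 1 → 2 → 4 → 8.

8 s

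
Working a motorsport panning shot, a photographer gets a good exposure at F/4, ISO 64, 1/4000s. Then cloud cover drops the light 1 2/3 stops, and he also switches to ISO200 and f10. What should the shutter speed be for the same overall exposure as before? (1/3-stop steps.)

Scene light: 1 2/3 stops darker.
ISO: 64 → 80 → 100 → 125 → 160 → 200 — 1 2/3 stops higher (brighter).
Aperture: f/4 → f/4.5 → f/5 → f/5.6 → f/6.3 → f/7.1 → f/8 → f/9 → f/10 — 2 2/3 stops narrower (darker).
Net so far: 2 2/3 stops darker. Shutter speed: 1/4000 → 1/3200 → 1/2500 → 1/2000 → 1/1600 → 1/1250 → 1/1000 → 1/800 → 1/640.

1/640s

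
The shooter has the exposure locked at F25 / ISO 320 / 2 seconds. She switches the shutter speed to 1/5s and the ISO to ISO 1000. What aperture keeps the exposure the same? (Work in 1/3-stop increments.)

Shutter speed: 2 → 1.6 → 1.3 → 1 → 0.8 → 0.6 → 0.5 → 0.4 → 0.3 → 1/4 → 1/5 — 3 1/3 stops faster (darker).
ISO: 320 → 400 → 500 → 640 → 800 → 1000 — 1 2/3 stops raised (brighter).
Net change so far: 1 2/3 stops darker. Offset with the aperture: f/25 → f/22 → f/20 → f/18 → f/16 → f/14.

f/14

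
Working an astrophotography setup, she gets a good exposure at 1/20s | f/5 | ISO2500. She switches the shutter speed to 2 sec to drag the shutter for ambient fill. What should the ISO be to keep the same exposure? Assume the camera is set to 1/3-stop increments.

ISO 64

Shutter speed: 1/20 → 1/15 → 1/13 → 1/10 → 1/8 → 1/6 → 1/5 → 1/4 → 0.3 → 0.4 → 0.5 → 0.6 → 0.8 → 1 → 1.3 → 1.6 → 2 — 5 1/3 stops slower (brighter).
Need 5 1/3 stops darker from the ISO: 2500 → 2000 → 1600 → 1250 → 1000 → 800 → 640 → 500 → 400 → 320 → 250 → 200 → 160 → 125 → 100 → 80 → 64.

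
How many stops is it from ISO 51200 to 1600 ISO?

51200 → 25600 → 12800 → 6400 → 3200 → 1600 — count the steps: 5 stops.

5 stops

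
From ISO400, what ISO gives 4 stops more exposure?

ISO: 400 → 800 → 1600 → 3200 → 6400 — 4 stops raised (brighter).

ISO 6400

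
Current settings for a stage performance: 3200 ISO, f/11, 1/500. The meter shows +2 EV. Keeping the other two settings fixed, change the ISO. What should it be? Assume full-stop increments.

Overexposed by 2 stops → need 2 stops darker.
ISO: 3200 → 1600 → 800.

ISO 800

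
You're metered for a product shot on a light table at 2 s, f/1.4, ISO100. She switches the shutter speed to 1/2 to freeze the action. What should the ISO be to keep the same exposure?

ISO 400

Shutter speed: 2 → 1 → 1/2 — 2 stops faster (darker).
Need 2 stops brighter from the ISO: 100 → 200 → 400.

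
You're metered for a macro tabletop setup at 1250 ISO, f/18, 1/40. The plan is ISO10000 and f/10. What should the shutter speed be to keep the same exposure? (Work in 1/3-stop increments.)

ISO: 1250 → 1600 → 2000 → 2500 → 3200 → 4000 → 5000 → 6400 → 8000 → 10000 — 3 stops higher (brighter).
Aperture: f/18 → f/16 → f/14 → f/13 → f/11 → f/10 — 1 2/3 stops larger aperture (brighter).
Net change so far: 4 2/3 stops brighter. Offset with the shutter speed: 1/40 → 1/50 → 1/60 → 1/80 → 1/100 → 1/125 → 1/160 → 1/200 → 1/250 → 1/320 → 1/400 → 1/500 → 1/640 → 1/800 → 1/1000.

1/1000s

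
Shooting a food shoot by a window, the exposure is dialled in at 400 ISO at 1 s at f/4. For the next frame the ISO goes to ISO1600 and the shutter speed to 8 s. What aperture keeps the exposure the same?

ISO: 400 → 800 → 1600 — 2 stops raised (brighter).
Shutter speed: 1 → 2 → 4 → 8 — 3 stops slower (brighter).
Net change so far: 5 stops brighter. Offset with the aperture: f/4 → f/5.6 → f/8 → f/11 → f/16 → f/22.

f/22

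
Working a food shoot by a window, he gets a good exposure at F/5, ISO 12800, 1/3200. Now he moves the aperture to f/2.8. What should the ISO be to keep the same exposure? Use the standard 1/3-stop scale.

Aperture: f/5 → f/4.5 → f/4 → f/3.5 → f/3.2 → f/2.8 — 1 2/3 stops wider (brighter).
Need 1 2/3 stops darker from the ISO: 12800 → 10000 → 8000 → 6400 → 5000 → 4000.

ISO 4000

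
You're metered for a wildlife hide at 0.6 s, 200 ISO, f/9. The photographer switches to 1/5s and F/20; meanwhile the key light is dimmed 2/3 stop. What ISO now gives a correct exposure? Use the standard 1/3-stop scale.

ISO 5000

Scene light: 2/3 stop darker.
Shutter speed: 0.6 → 0.5 → 0.4 → 0.3 → 1/4 → 1/5 — 1 2/3 stops faster (darker).
Aperture: f/9 → f/10 → f/11 → f/13 → f/14 → f/16 → f/18 → f/20 — 2 1/3 stops smaller aperture (darker).
Net so far: 4 2/3 stops darker. ISO: 200 → 250 → 320 → 400 → 500 → 640 → 800 → 1000 → 1250 → 1600 → 2000 → 2500 → 3200 → 4000 → 5000.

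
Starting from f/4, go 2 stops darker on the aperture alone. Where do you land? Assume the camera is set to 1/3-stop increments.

f/8

Aperture: f/4 → f/4.5 → f/5 → f/5.6 → f/6.3 → f/7.1 → f/8 — 2 stops smaller aperture (darker).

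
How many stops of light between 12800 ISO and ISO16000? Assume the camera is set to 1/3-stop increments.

12800 → 16000 — count the steps: 1 third-stops = 1/3 stop.

1/3 stop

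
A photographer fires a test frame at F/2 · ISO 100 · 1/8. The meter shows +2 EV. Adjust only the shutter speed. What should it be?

Overexposed by 2 stops → need 2 stops darker.
Shutter speed: 1/8 → 1/15 → 1/30.

1/30s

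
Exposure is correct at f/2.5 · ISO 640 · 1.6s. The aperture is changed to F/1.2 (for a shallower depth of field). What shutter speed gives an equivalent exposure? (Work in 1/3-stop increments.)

Aperture: f/2.5 → f/2.2 → f/2 → f/1.8 → f/1.6 → f/1.4 → f/1.2 — 2 stops opened up (brighter).
Need 2 stops darker from the shutter speed: 1.6 → 1.3 → 1 → 0.8 → 0.6 → 0.5 → 0.4.

0.4 s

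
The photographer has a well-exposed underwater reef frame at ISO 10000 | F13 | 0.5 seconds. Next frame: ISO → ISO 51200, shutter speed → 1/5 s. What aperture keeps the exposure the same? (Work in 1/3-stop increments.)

f/18

ISO: 10000 → 12800 → 16000 → 20000 → 25600 → 32000 → 40000 → 51200 — 2 1/3 stops higher (brighter).
Shutter speed: 0.5 → 0.4 → 0.3 → 1/4 → 1/5 — 1 1/3 stops shorter (darker).
Net change so far: 1 stop brighter. Offset with the aperture: f/13 → f/14 → f/16 → f/18.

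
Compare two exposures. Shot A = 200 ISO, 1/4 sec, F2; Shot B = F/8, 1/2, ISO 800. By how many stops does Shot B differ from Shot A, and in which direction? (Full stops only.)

Aperture: f/2 → f/2.8 → f/4 → f/5.6 → f/8 — 4 stops smaller aperture (darker).
Shutter speed: 1/4 → 1/2 — 1 stop longer (brighter).
ISO: 200 → 400 → 800 — 2 stops raised (brighter).
Net: −4 +1 +2 = −1 stop.

1 stop darker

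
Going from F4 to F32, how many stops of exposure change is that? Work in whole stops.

f/4 → f/5.6 → f/8 → f/11 → f/16 → f/22 → f/32 — count the steps: 6 stops.

6 stops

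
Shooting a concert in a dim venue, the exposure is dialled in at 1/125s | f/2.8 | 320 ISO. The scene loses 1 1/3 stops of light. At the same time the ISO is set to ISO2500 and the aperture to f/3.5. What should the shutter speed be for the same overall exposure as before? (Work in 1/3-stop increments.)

Scene light: 1 1/3 stops darker.
ISO: 320 → 400 → 500 → 640 → 800 → 1000 → 1250 → 1600 → 2000 → 2500 — 3 stops raised (brighter).
Aperture: f/2.8 → f/3.2 → f/3.5 — 2/3 stop smaller aperture (darker).
Net so far: 1 stop brighter. Shutter speed: 1/125 → 1/160 → 1/200 → 1/250.

1/250s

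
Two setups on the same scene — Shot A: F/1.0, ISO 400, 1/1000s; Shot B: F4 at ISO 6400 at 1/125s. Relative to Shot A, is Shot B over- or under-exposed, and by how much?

3 stops brighter

Aperture: f/1.0 → f/1.4 → f/2 → f/2.8 → f/4 — 4 stops smaller aperture (darker).
Shutter speed: 1/1000 → 1/500 → 1/250 → 1/125 — 3 stops longer (brighter).
ISO: 400 → 800 → 1600 → 3200 → 6400 — 4 stops higher (brighter).
Net: −4 +3 +4 = +3 stops.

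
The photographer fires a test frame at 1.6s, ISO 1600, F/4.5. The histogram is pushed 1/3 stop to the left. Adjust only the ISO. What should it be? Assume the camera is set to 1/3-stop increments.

Underexposed by 1/3 stop → need 1/3 stop brighter.
ISO: 1600 → 2000.

ISO 2000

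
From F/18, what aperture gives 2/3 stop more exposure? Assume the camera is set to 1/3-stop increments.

Aperture: f/18 → f/16 → f/14 — 2/3 stop wider (brighter).

f/14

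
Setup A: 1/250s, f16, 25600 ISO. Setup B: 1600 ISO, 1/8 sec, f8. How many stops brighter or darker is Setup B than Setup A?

Aperture: f/16 → f/11 → f/8 — 2 stops wider (brighter).
Shutter speed: 1/250 → 1/125 → 1/60 → 1/30 → 1/15 → 1/8 — 5 stops slower (brighter).
ISO: 25600 → 12800 → 6400 → 3200 → 1600 — 4 stops dropped (darker).
Net: +2 +5 −4 = +3 stops.

3 stops brighter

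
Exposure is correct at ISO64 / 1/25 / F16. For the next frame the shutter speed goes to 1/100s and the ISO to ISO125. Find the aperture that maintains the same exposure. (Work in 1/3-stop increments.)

f/11

Shutter speed: 1/25 → 1/30 → 1/40 → 1/50 → 1/60 → 1/80 → 1/100 — 2 stops faster (darker).
ISO: 64 → 80 → 100 → 125 — 1 stop raised (brighter).
Net change so far: 1 stop darker. Offset with the aperture: f/16 → f/14 → f/13 → f/11.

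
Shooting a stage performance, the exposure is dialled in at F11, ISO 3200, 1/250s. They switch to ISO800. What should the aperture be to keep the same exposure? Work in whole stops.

f/5.6

ISO: 3200 → 1600 → 800 — 2 stops lower (darker).
Need 2 stops brighter from the aperture: f/11 → f/8 → f/5.6.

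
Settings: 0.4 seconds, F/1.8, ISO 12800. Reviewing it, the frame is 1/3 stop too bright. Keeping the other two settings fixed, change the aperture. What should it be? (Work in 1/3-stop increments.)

Overexposed by 1/3 stop → need 1/3 stop darker.
Aperture: f/1.8 → f/2.

f/2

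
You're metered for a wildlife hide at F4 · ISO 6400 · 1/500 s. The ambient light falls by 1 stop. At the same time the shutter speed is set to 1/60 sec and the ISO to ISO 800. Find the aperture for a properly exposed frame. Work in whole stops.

Scene light: 1 stop darker.
Shutter speed: 1/500 → 1/250 → 1/125 → 1/60 — 3 stops slower (brighter).
ISO: 6400 → 3200 → 1600 → 800 — 3 stops dropped (darker).
Net so far: 1 stop darker. Aperture: f/4 → f/2.8.

f/2.8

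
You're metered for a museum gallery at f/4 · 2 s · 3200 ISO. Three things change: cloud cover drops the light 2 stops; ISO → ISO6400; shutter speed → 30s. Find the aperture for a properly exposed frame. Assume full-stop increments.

f/11

Scene light: 2 stops darker.
ISO: 3200 → 6400 — 1 stop raised (brighter).
Shutter speed: 2 → 4 → 8 → 15 → 30 — 4 stops longer (brighter).
Net so far: 3 stops brighter. Aperture: f/4 → f/5.6 → f/8 → f/11.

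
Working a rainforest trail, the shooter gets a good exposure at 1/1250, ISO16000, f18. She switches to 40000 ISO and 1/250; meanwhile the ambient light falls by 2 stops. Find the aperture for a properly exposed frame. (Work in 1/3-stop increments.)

Scene light: 2 stops darker.
ISO: 16000 → 20000 → 25600 → 32000 → 40000 — 1 1/3 stops raised (brighter).
Shutter speed: 1/1250 → 1/1000 → 1/800 → 1/640 → 1/500 → 1/400 → 1/320 → 1/250 — 2 1/3 stops longer (brighter).
Net so far: 1 2/3 stops brighter. Aperture: f/18 → f/20 → f/22 → f/25 → f/29 → f/32.

f/32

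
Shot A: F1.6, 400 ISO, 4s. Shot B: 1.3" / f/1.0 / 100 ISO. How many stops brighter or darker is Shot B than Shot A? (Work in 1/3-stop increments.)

Aperture: f/1.6 → f/1.4 → f/1.2 → f/1.1 → f/1.0 — 1 1/3 stops wider (brighter).
Shutter speed: 4 → 3.2 → 2.5 → 2 → 1.6 → 1.3 — 1 2/3 stops faster (darker).
ISO: 400 → 320 → 250 → 200 → 160 → 125 → 100 — 2 stops lower (darker).
Net: +1 1/3 −1 2/3 −2 = −2 1/3 stops.

2 1/3 stops darker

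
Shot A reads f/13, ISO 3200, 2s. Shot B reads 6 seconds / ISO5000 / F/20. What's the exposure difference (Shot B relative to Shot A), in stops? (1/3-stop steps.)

Aperture: f/13 → f/14 → f/16 → f/18 → f/20 — 1 1/3 stops smaller aperture (darker).
Shutter speed: 2 → 2.5 → 3.2 → 4 → 5 → 6 — 1 2/3 stops longer (brighter).
ISO: 3200 → 4000 → 5000 — 2/3 stop higher (brighter).
Net: −1 1/3 +1 2/3 +2/3 = +1 stop.

1 stop brighter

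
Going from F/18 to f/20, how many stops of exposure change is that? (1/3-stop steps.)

1/3 stop

f/18 → f/20 — count the steps: 1 third-stops = 1/3 stop.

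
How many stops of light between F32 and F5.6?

5 stops

f/32 → f/22 → f/16 → f/11 → f/8 → f/5.6 — count the steps: 5 stops.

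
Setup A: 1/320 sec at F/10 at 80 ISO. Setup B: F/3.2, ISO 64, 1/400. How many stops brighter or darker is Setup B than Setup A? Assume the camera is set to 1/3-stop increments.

Aperture: f/10 → f/9 → f/8 → f/7.1 → f/6.3 → f/5.6 → f/5 → f/4.5 → f/4 → f/3.5 → f/3.2 — 3 1/3 stops larger aperture (brighter).
Shutter speed: 1/320 → 1/400 — 1/3 stop faster (darker).
ISO: 80 → 64 — 1/3 stop dropped (darker).
Net: +3 1/3 −1/3 −1/3 = +2 2/3 stops.

2 2/3 stops brighter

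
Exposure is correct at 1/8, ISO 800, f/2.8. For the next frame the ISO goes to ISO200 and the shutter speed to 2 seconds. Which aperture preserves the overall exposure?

f/5.6

ISO: 800 → 400 → 200 — 2 stops dropped (darker).
Shutter speed: 1/8 → 1/4 → 1/2 → 1 → 2 — 4 stops longer (brighter).
Net change so far: 2 stops brighter. Offset with the aperture: f/2.8 → f/4 → f/5.6.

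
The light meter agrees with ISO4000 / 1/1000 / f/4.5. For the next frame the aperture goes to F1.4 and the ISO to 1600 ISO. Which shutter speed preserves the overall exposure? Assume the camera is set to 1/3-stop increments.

Aperture: f/4.5 → f/4 → f/3.5 → f/3.2 → f/2.8 → f/2.5 → f/2.2 → f/2 → f/1.8 → f/1.6 → f/1.4 — 3 1/3 stops wider (brighter).
ISO: 4000 → 3200 → 2500 → 2000 → 1600 — 1 1/3 stops lower (darker).
Net change so far: 2 stops brighter. Offset with the shutter speed: 1/1000 → 1/1250 → 1/1600 → 1/2000 → 1/2500 → 1/3200 → 1/4000.

1/4000s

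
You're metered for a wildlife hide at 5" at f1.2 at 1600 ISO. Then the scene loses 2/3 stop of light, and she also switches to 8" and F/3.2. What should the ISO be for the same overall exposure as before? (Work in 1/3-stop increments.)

ISO 10000

Scene light: 2/3 stop darker.
Shutter speed: 5 → 6 → 8 — 2/3 stop slower (brighter).
Aperture: f/1.2 → f/1.4 → f/1.6 → f/1.8 → f/2 → f/2.2 → f/2.5 → f/2.8 → f/3.2 — 2 2/3 stops narrower (darker).
Net so far: 2 2/3 stops darker. ISO: 1600 → 2000 → 2500 → 3200 → 4000 → 5000 → 6400 → 8000 → 10000.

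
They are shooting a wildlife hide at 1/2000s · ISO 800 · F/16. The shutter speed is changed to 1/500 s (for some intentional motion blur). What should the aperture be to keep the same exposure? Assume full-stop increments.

f/32

Shutter speed: 1/2000 → 1/1000 → 1/500 — 2 stops longer (brighter).
Need 2 stops darker from the aperture: f/16 → f/22 → f/32.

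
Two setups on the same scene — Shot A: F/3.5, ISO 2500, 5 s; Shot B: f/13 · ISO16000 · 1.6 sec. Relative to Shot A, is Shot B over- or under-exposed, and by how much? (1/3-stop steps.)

Aperture: f/3.5 → f/4 → f/4.5 → f/5 → f/5.6 → f/6.3 → f/7.1 → f/8 → f/9 → f/10 → f/11 → f/13 — 3 2/3 stops smaller aperture (darker).
Shutter speed: 5 → 4 → 3.2 → 2.5 → 2 → 1.6 — 1 2/3 stops faster (darker).
ISO: 2500 → 3200 → 4000 → 5000 → 6400 → 8000 → 10000 → 12800 → 16000 — 2 2/3 stops higher (brighter).
Net: −3 2/3 −1 2/3 +2 2/3 = −2 2/3 stops.

2 2/3 stops darker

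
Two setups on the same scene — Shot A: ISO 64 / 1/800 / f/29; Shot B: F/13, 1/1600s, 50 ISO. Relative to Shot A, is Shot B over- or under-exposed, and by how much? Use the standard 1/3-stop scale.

1 stop brighter

Aperture: f/29 → f/25 → f/22 → f/20 → f/18 → f/16 → f/14 → f/13 — 2 1/3 stops wider (brighter).
Shutter speed: 1/800 → 1/1000 → 1/1250 → 1/1600 — 1 stop shorter (darker).
ISO: 64 → 50 — 1/3 stop dropped (darker).
Net: +2 1/3 −1 −1/3 = +1 stop.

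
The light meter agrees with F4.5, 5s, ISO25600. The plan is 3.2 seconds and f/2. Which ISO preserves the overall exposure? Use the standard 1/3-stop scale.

ISO 8000

Shutter speed: 5 → 4 → 3.2 — 2/3 stop shorter (darker).
Aperture: f/4.5 → f/4 → f/3.5 → f/3.2 → f/2.8 → f/2.5 → f/2.2 → f/2 — 2 1/3 stops opened up (brighter).
Net change so far: 1 2/3 stops brighter. Offset with the ISO: 25600 → 20000 → 16000 → 12800 → 10000 → 8000.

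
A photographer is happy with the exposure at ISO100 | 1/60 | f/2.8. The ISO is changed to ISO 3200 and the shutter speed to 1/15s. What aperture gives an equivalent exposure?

ISO: 100 → 200 → 400 → 800 → 1600 → 3200 — 5 stops raised (brighter).
Shutter speed: 1/60 → 1/30 → 1/15 — 2 stops slower (brighter).
Net change so far: 7 stops brighter. Offset with the aperture: f/2.8 → f/4 → f/5.6 → f/8 → f/11 → f/16 → f/22 → f/32.

f/32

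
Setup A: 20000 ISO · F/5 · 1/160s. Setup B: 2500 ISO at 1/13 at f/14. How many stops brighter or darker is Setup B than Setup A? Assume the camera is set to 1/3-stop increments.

2 1/3 stops darker

Aperture: f/5 → f/5.6 → f/6.3 → f/7.1 → f/8 → f/9 → f/10 → f/11 → f/13 → f/14 — 3 stops smaller aperture (darker).
Shutter speed: 1/160 → 1/125 → 1/100 → 1/80 → 1/60 → 1/50 → 1/40 → 1/30 → 1/25 → 1/20 → 1/15 → 1/13 — 3 2/3 stops longer (brighter).
ISO: 20000 → 16000 → 12800 → 10000 → 8000 → 6400 → 5000 → 4000 → 3200 → 2500 — 3 stops dropped (darker).
Net: −3 +3 2/3 −3 = −2 1/3 stops.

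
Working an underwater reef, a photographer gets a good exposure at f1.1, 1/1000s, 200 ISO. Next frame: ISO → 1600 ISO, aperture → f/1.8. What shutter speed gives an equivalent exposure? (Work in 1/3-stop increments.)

ISO: 200 → 250 → 320 → 400 → 500 → 640 → 800 → 1000 → 1250 → 1600 — 3 stops higher (brighter).
Aperture: f/1.1 → f/1.2 → f/1.4 → f/1.6 → f/1.8 — 1 1/3 stops smaller aperture (darker).
Net change so far: 1 2/3 stops brighter. Offset with the shutter speed: 1/1000 → 1/1250 → 1/1600 → 1/2000 → 1/2500 → 1/3200.

1/3200s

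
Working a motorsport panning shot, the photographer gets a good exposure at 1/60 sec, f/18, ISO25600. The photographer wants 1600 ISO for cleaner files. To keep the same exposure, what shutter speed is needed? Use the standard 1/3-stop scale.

1/4s

ISO: 25600 → 20000 → 16000 → 12800 → 10000 → 8000 → 6400 → 5000 → 4000 → 3200 → 2500 → 2000 → 1600 — 4 stops dropped (darker).
Need 4 stops brighter from the shutter speed: 1/60 → 1/50 → 1/40 → 1/30 → 1/25 → 1/20 → 1/15 → 1/13 → 1/10 → 1/8 → 1/6 → 1/5 → 1/4.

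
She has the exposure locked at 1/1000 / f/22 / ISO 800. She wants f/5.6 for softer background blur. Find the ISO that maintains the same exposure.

ISO 50

Aperture: f/22 → f/16 → f/11 → f/8 → f/5.6 — 4 stops wider (brighter).
Need 4 stops darker from the ISO: 800 → 400 → 200 → 100 → 50.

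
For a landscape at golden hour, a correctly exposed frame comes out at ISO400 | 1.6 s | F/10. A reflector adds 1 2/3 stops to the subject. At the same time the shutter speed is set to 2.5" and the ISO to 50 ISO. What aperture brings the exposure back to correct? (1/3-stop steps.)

Scene light: 1 2/3 stops brighter.
Shutter speed: 1.6 → 2 → 2.5 — 2/3 stop slower (brighter).
ISO: 400 → 320 → 250 → 200 → 160 → 125 → 100 → 80 → 64 → 50 — 3 stops lower (darker).
Net so far: 2/3 stop darker. Aperture: f/10 → f/9 → f/8.

f/8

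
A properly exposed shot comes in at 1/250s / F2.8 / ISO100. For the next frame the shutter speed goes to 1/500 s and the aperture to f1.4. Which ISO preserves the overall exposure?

ISO 50

Shutter speed: 1/250 → 1/500 — 1 stop faster (darker).
Aperture: f/2.8 → f/2 → f/1.4 — 2 stops larger aperture (brighter).
Net change so far: 1 stop brighter. Offset with the ISO: 100 → 50.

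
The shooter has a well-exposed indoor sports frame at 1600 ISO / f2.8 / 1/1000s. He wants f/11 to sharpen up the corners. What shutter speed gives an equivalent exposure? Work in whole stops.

Aperture: f/2.8 → f/4 → f/5.6 → f/8 → f/11 — 4 stops narrower (darker).
Need 4 stops brighter from the shutter speed: 1/1000 → 1/500 → 1/250 → 1/125 → 1/60.

1/60s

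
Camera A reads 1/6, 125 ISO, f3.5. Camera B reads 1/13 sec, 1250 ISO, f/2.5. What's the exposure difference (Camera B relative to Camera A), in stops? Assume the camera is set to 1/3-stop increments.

3 1/3 stops brighter

Aperture: f/3.5 → f/3.2 → f/2.8 → f/2.5 — 1 stop wider (brighter).
Shutter speed: 1/6 → 1/8 → 1/10 → 1/13 — 1 stop shorter (darker).
ISO: 125 → 160 → 200 → 250 → 320 → 400 → 500 → 640 → 800 → 1000 → 1250 — 3 1/3 stops higher (brighter).
Net: +1 −1 +3 1/3 = +3 1/3 stops.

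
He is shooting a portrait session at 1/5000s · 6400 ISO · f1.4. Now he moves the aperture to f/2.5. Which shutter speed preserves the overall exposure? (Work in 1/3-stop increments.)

1/1600s

Aperture: f/1.4 → f/1.6 → f/1.8 → f/2 → f/2.2 → f/2.5 — 1 2/3 stops stopped down (darker).
Need 1 2/3 stops brighter from the shutter speed: 1/5000 → 1/4000 → 1/3200 → 1/2500 → 1/2000 → 1/1600.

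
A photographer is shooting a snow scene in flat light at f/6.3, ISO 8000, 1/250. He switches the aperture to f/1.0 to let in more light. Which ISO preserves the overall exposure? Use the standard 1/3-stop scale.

ISO 200

Aperture: f/6.3 → f/5.6 → f/5 → f/4.5 → f/4 → f/3.5 → f/3.2 → f/2.8 → f/2.5 → f/2.2 → f/2 → f/1.8 → f/1.6 → f/1.4 → f/1.2 → f/1.1 → f/1.0 — 5 1/3 stops larger aperture (brighter).
Need 5 1/3 stops darker from the ISO: 8000 → 6400 → 5000 → 4000 → 3200 → 2500 → 2000 → 1600 → 1250 → 1000 → 800 → 640 → 500 → 400 → 320 → 250 → 200.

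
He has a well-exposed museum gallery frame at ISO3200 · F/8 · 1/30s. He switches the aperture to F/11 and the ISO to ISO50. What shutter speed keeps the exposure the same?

Aperture: f/8 → f/11 — 1 stop stopped down (darker).
ISO: 3200 → 1600 → 800 → 400 → 200 → 100 → 50 — 6 stops lower (darker).
Net change so far: 7 stops darker. Offset with the shutter speed: 1/30 → 1/15 → 1/8 → 1/4 → 1/2 → 1 → 2 → 4.

4 s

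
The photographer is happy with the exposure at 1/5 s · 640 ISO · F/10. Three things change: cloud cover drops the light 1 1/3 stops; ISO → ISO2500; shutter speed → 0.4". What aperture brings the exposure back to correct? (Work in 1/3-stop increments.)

Scene light: 1 1/3 stops darker.
ISO: 640 → 800 → 1000 → 1250 → 1600 → 2000 → 2500 — 2 stops raised (brighter).
Shutter speed: 1/5 → 1/4 → 0.3 → 0.4 — 1 stop slower (brighter).
Net so far: 1 2/3 stops brighter. Aperture: f/10 → f/11 → f/13 → f/14 → f/16 → f/18.

f/18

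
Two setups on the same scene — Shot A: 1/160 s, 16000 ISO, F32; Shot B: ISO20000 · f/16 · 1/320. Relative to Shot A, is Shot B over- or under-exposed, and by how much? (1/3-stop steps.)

1 1/3 stops brighter

Aperture: f/32 → f/29 → f/25 → f/22 → f/20 → f/18 → f/16 — 2 stops opened up (brighter).
Shutter speed: 1/160 → 1/200 → 1/250 → 1/320 — 1 stop faster (darker).
ISO: 16000 → 20000 — 1/3 stop raised (brighter).
Net: +2 −1 +1/3 = +1 1/3 stops.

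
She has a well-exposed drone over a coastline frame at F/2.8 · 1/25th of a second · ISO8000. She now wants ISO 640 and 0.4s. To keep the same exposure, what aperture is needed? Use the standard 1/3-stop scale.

ISO: 8000 → 6400 → 5000 → 4000 → 3200 → 2500 → 2000 → 1600 → 1250 → 1000 → 800 → 640 — 3 2/3 stops dropped (darker).
Shutter speed: 1/25 → 1/20 → 1/15 → 1/13 → 1/10 → 1/8 → 1/6 → 1/5 → 1/4 → 0.3 → 0.4 — 3 1/3 stops slower (brighter).
Net change so far: 1/3 stop darker. Offset with the aperture: f/2.8 → f/2.5.

f/2.5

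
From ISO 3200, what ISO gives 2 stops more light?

ISO: 3200 → 6400 → 12800 — 2 stops raised (brighter).

ISO 12800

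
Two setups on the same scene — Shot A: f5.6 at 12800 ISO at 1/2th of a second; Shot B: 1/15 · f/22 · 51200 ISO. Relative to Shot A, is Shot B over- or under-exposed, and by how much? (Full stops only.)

5 stops darker

Aperture: f/5.6 → f/8 → f/11 → f/16 → f/22 — 4 stops smaller aperture (darker).
Shutter speed: 1/2 → 1/4 → 1/8 → 1/15 — 3 stops faster (darker).
ISO: 12800 → 25600 → 51200 — 2 stops higher (brighter).
Net: −4 −3 +2 = −5 stops.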